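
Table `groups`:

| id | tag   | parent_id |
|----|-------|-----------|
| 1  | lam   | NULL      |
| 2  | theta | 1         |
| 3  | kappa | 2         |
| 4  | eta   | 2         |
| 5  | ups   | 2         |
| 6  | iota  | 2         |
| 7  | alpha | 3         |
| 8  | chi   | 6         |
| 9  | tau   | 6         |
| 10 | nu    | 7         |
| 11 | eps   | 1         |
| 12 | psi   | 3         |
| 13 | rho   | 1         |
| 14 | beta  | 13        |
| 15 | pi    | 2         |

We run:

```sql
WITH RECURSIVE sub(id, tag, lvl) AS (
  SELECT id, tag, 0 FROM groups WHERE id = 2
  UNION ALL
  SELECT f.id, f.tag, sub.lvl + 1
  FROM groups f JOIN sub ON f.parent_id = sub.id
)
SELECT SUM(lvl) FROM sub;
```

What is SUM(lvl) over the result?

Base: id=2 (theta) at lvl 0.
Iteration 1: rows with parent_id in {2} -> kappa (id 3, lvl 1), eta (id 4, lvl 1), ups (id 5, lvl 1), iota (id 6, lvl 1), pi (id 15, lvl 1).
Iteration 2: rows with parent_id in {3,4,5,6,15} -> alpha (id 7, lvl 2), chi (id 8, lvl 2), tau (id 9, lvl 2), psi (id 12, lvl 2).
Iteration 3: rows with parent_id in {7,8,9,12} -> nu (id 10, lvl 3).
Iteration 4: no rows with parent_id in {10}; recursion stops.
SUM(lvl) = 0 + 1 + 1 + 1 + 1 + 1 + 2 + 2 + 2 + 2 + 3 = 16.

16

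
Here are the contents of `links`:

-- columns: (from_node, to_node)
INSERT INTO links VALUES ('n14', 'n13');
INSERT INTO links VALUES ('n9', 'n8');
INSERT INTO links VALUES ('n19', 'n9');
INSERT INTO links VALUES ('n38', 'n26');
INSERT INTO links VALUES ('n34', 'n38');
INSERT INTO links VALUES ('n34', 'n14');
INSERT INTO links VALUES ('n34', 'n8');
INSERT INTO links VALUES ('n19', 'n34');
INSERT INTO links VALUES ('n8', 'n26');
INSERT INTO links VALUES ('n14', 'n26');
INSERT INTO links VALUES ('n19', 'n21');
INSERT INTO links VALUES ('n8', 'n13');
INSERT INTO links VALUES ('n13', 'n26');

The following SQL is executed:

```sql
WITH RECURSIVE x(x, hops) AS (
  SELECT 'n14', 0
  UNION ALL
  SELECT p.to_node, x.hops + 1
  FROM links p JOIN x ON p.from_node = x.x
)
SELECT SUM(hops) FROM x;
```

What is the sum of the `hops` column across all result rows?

Base: (n14, hops=0).
Iteration 1: edges from {n14} -> (n13, hops=1), (n26, hops=1).
Iteration 2: edges from {n13,n26} -> (n26, hops=2).
Iteration 3: no outgoing edges from {n26}; recursion stops.
SUM(hops) = 0 + 1 + 1 + 2 = 4.

4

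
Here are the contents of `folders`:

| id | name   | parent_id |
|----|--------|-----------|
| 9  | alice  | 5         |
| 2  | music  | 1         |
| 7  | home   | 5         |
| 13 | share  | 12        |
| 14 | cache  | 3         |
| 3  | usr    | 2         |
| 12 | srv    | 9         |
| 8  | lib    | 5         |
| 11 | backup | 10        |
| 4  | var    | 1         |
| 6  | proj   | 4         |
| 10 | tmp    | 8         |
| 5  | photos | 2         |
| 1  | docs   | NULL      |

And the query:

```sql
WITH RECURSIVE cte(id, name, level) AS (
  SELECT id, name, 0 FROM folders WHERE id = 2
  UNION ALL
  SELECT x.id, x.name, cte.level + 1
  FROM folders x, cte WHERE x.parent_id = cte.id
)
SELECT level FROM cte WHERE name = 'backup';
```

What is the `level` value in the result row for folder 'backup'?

Base: id=2 (music) at level 0.
Iteration 1: rows with parent_id in {2} -> usr (id 3, level 1), photos (id 5, level 1).
Iteration 2: rows with parent_id in {3,5} -> home (id 7, level 2), lib (id 8, level 2), alice (id 9, level 2), cache (id 14, level 2).
Iteration 3: rows with parent_id in {7,8,9,14} -> tmp (id 10, level 3), srv (id 12, level 3).
Iteration 4: rows with parent_id in {10,12} -> backup (id 11, level 4), share (id 13, level 4).
Iteration 5: no rows with parent_id in {11,13}; recursion stops.

4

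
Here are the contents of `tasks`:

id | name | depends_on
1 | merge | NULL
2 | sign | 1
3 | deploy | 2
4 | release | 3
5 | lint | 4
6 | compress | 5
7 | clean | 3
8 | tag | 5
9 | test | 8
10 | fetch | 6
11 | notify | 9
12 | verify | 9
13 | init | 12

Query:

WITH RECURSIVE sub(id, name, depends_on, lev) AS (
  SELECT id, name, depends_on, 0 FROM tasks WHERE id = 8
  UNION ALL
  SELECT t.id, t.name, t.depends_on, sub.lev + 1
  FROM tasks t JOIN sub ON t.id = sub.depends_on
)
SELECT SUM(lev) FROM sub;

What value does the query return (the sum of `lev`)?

Base: id=8 (tag), depends_on=5, lev 0.
Iteration 1: join on id=5 -> lint (id 5, depends_on=4, lev 1).
Iteration 2: join on id=4 -> release (id 4, depends_on=3, lev 2).
Iteration 3: join on id=3 -> deploy (id 3, depends_on=2, lev 3).
Iteration 4: join on id=2 -> sign (id 2, depends_on=1, lev 4).
Iteration 5: join on id=1 -> merge (id 1, depends_on=NULL, lev 5).
Iteration 6: depends_on is NULL; no match; recursion stops.
SUM(lev) = 0 + 1 + 2 + 3 + 4 + 5 = 15.

15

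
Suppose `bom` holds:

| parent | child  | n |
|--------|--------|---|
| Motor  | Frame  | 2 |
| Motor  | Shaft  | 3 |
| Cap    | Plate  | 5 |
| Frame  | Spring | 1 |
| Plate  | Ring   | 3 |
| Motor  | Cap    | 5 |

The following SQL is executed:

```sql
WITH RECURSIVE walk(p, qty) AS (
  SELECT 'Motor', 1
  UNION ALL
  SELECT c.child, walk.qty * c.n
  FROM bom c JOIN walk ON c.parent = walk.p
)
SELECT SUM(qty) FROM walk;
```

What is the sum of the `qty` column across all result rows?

113

Base: (Motor, qty=1).
Iteration 1: components of {Motor} -> Cap = 1*5 = 5, Frame = 1*2 = 2, Shaft = 1*3 = 3.
Iteration 2: components of {Cap,Frame,Shaft} -> Plate = 5*5 = 25, Spring = 2*1 = 2.
Iteration 3: components of {Plate,Spring} -> Ring = 25*3 = 75.
Iteration 4: no further components; recursion stops.
SUM(qty) = 1 + 3 + 5 + 2 + 25 + 2 + 75 = 113.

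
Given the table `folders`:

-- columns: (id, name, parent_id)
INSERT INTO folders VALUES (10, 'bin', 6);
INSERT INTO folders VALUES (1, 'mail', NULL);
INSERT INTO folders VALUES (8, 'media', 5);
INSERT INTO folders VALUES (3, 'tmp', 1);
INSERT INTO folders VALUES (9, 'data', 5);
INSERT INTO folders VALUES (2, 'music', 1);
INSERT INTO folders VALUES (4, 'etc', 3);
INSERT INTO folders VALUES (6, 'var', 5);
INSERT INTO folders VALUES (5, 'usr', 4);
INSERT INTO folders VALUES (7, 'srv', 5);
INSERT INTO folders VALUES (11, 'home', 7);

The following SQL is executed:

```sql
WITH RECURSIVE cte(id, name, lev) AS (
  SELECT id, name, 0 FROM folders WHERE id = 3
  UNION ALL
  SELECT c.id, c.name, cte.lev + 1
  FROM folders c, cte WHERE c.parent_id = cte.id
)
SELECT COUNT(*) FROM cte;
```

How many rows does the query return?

Base: id=3 (tmp) at lev 0.
Iteration 1: rows with parent_id in {3} -> etc (id 4, lev 1).
Iteration 2: rows with parent_id in {4} -> usr (id 5, lev 2).
Iteration 3: rows with parent_id in {5} -> var (id 6, lev 3), srv (id 7, lev 3), media (id 8, lev 3), data (id 9, lev 3).
Iteration 4: rows with parent_id in {6,7,8,9} -> bin (id 10, lev 4), home (id 11, lev 4).
Iteration 5: no rows with parent_id in {10,11}; recursion stops.
Total rows emitted: 9.

9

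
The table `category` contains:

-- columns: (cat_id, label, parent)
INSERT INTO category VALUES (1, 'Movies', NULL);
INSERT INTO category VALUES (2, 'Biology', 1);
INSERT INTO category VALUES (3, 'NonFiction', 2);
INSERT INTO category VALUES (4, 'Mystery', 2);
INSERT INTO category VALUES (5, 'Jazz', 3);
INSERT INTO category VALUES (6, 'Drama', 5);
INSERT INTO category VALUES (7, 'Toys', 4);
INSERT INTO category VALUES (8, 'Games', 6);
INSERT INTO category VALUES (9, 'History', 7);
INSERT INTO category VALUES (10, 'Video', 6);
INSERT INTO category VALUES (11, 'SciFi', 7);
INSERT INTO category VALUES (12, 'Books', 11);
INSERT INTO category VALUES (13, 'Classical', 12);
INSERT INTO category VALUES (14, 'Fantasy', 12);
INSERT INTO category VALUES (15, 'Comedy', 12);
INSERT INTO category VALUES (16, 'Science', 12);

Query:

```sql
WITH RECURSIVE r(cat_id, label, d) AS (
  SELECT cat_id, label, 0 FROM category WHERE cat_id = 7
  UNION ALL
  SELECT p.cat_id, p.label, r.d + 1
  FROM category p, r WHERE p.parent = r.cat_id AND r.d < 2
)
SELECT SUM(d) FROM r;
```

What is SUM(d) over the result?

Base: cat_id=7 (Toys) at d 0.
Iteration 1: rows with parent in {7} -> History (id 9, d 1), SciFi (id 11, d 1).
Iteration 2: rows with parent in {9,11} -> Books (id 12, d 2).
Iteration 3: d < 2 fails for all current rows; recursion stops.
SUM(d) = 0 + 1 + 1 + 2 = 4.

4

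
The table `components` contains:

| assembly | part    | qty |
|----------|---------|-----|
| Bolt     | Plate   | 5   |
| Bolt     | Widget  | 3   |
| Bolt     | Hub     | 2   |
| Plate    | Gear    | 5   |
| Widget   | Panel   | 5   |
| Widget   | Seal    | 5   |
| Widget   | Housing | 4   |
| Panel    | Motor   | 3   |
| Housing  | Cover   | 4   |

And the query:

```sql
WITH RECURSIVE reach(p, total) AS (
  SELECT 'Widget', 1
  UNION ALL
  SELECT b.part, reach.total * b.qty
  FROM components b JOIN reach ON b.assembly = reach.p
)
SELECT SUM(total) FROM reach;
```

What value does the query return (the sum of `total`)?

Base: (Widget, total=1).
Iteration 1: components of {Widget} -> Housing = 1*4 = 4, Panel = 1*5 = 5, Seal = 1*5 = 5.
Iteration 2: components of {Housing,Panel,Seal} -> Cover = 4*4 = 16, Motor = 5*3 = 15.
Iteration 3: no further components; recursion stops.
SUM(total) = 1 + 5 + 5 + 4 + 15 + 16 = 46.

46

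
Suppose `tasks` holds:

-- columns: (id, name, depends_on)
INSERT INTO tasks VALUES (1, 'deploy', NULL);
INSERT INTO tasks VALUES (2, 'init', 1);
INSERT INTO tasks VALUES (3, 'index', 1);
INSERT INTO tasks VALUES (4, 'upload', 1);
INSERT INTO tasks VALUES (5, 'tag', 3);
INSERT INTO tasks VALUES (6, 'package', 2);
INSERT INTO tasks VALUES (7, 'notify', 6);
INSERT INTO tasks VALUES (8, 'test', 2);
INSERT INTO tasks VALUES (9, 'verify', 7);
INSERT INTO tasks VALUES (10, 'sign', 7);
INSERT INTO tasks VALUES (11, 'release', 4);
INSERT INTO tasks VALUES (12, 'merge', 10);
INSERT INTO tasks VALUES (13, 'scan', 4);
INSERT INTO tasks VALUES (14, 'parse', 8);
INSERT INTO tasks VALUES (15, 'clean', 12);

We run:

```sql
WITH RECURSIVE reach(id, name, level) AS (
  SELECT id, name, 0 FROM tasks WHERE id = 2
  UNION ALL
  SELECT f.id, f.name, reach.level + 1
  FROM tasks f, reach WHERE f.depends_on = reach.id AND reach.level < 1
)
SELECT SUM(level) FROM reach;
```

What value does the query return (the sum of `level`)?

2

Base: id=2 (init) at level 0.
Iteration 1: rows with depends_on in {2} -> package (id 6, level 1), test (id 8, level 1).
Iteration 2: level < 1 fails for all current rows; recursion stops.
SUM(level) = 0 + 1 + 1 = 2.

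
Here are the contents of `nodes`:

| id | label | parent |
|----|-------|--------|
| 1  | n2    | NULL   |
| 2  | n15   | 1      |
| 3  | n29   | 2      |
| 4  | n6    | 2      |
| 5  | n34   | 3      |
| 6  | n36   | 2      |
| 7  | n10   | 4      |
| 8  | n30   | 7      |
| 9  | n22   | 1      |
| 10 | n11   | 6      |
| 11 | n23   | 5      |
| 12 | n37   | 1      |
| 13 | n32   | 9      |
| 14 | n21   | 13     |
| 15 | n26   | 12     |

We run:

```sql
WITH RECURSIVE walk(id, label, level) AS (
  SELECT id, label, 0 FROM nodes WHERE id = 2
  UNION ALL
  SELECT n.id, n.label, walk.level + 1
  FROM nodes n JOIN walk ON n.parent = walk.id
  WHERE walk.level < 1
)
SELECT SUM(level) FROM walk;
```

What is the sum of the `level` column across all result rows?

3

Base: id=2 (n15) at level 0.
Iteration 1: rows with parent in {2} -> n29 (id 3, level 1), n6 (id 4, level 1), n36 (id 6, level 1).
Iteration 2: level < 1 fails for all current rows; recursion stops.
SUM(level) = 0 + 1 + 1 + 1 = 3.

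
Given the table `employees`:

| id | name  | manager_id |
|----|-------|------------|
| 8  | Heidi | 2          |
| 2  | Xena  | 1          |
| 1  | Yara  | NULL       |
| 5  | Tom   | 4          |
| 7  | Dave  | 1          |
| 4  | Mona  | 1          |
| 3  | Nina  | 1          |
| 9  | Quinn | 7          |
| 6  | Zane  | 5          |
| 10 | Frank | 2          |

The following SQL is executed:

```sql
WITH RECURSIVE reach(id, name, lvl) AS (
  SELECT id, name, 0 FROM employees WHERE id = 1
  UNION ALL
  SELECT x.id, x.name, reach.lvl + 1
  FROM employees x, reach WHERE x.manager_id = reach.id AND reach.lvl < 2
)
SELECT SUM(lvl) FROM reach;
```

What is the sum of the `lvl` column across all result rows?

12

Base: id=1 (Yara) at lvl 0.
Iteration 1: rows with manager_id in {1} -> Xena (id 2, lvl 1), Nina (id 3, lvl 1), Mona (id 4, lvl 1), Dave (id 7, lvl 1).
Iteration 2: rows with manager_id in {2,3,4,7} -> Tom (id 5, lvl 2), Heidi (id 8, lvl 2), Quinn (id 9, lvl 2), Frank (id 10, lvl 2).
Iteration 3: lvl < 2 fails for all current rows; recursion stops.
SUM(lvl) = 0 + 1 + 1 + 1 + 1 + 2 + 2 + 2 + 2 = 12.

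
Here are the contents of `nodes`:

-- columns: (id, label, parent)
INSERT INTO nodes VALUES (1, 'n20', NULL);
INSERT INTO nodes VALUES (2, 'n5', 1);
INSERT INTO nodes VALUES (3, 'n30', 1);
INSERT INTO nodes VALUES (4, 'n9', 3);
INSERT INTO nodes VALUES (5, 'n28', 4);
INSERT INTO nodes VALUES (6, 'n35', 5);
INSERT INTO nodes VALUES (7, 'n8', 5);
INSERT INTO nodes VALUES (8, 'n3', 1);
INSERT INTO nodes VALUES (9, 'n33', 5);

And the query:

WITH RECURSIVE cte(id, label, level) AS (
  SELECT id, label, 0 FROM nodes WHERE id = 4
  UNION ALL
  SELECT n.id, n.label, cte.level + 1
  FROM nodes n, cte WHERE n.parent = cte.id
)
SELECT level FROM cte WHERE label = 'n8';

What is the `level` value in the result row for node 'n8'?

Base: id=4 (n9) at level 0.
Iteration 1: rows with parent in {4} -> n28 (id 5, level 1).
Iteration 2: rows with parent in {5} -> n35 (id 6, level 2), n8 (id 7, level 2), n33 (id 9, level 2).
Iteration 3: no rows with parent in {6,7,9}; recursion stops.

2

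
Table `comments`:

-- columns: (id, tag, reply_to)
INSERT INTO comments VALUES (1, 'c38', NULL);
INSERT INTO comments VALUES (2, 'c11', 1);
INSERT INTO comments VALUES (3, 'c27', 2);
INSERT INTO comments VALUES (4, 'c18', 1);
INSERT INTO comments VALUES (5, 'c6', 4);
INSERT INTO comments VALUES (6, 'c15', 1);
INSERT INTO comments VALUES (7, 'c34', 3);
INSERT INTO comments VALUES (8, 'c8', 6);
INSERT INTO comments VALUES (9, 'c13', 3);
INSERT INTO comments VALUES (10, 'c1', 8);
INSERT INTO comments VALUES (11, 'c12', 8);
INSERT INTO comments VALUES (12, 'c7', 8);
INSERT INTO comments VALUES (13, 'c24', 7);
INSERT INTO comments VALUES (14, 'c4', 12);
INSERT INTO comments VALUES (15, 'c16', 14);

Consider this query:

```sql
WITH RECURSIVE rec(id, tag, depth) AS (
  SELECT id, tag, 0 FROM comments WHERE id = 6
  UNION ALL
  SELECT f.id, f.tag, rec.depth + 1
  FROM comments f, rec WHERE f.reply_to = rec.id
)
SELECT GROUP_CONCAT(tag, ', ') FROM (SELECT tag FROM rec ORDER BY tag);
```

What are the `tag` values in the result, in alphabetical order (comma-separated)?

Base: id=6 (c15) at depth 0.
Iteration 1: rows with reply_to in {6} -> c8 (id 8, depth 1).
Iteration 2: rows with reply_to in {8} -> c1 (id 10, depth 2), c12 (id 11, depth 2), c7 (id 12, depth 2).
Iteration 3: rows with reply_to in {10,11,12} -> c4 (id 14, depth 3).
Iteration 4: rows with reply_to in {14} -> c16 (id 15, depth 4).
Iteration 5: no rows with reply_to in {15}; recursion stops.

c1, c12, c15, c16, c4, c7, c8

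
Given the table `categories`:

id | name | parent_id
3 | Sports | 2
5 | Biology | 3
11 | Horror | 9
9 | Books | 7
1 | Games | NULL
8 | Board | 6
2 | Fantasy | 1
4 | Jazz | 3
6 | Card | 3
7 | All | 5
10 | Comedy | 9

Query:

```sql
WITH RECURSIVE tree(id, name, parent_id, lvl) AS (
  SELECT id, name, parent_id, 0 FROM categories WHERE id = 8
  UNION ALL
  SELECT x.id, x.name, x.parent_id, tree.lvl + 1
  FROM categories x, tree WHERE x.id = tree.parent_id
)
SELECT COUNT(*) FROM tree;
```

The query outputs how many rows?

5

Base: id=8 (Board), parent_id=6, lvl 0.
Iteration 1: join on id=6 -> Card (id 6, parent_id=3, lvl 1).
Iteration 2: join on id=3 -> Sports (id 3, parent_id=2, lvl 2).
Iteration 3: join on id=2 -> Fantasy (id 2, parent_id=1, lvl 3).
Iteration 4: join on id=1 -> Games (id 1, parent_id=NULL, lvl 4).
Iteration 5: parent_id is NULL; no match; recursion stops.
Total rows emitted: 5.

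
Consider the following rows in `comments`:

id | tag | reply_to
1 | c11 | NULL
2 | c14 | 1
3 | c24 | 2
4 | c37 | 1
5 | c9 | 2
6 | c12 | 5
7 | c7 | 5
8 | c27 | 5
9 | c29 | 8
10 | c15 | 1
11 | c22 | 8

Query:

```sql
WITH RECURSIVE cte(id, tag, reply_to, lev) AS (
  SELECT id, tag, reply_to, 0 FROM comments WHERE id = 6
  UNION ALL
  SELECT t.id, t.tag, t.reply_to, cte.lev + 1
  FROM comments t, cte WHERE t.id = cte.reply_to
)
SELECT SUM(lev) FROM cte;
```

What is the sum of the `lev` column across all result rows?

6

Base: id=6 (c12), reply_to=5, lev 0.
Iteration 1: join on id=5 -> c9 (id 5, reply_to=2, lev 1).
Iteration 2: join on id=2 -> c14 (id 2, reply_to=1, lev 2).
Iteration 3: join on id=1 -> c11 (id 1, reply_to=NULL, lev 3).
Iteration 4: reply_to is NULL; no match; recursion stops.
SUM(lev) = 0 + 1 + 2 + 3 = 6.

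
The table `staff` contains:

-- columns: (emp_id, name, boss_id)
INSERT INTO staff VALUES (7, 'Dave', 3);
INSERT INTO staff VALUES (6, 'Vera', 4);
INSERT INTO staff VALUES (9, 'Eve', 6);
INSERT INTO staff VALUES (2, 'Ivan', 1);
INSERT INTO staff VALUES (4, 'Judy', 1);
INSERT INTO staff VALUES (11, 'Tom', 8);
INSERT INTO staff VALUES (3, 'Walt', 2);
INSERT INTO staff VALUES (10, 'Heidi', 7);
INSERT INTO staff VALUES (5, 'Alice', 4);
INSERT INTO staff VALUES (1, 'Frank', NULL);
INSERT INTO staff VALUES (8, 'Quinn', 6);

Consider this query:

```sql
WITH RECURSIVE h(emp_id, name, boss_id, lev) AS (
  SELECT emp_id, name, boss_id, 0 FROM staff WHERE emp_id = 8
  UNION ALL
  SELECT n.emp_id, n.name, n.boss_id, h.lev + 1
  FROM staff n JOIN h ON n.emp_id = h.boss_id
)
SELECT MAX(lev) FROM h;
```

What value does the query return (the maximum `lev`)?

Base: emp_id=8 (Quinn), boss_id=6, lev 0.
Iteration 1: join on emp_id=6 -> Vera (id 6, boss_id=4, lev 1).
Iteration 2: join on emp_id=4 -> Judy (id 4, boss_id=1, lev 2).
Iteration 3: join on emp_id=1 -> Frank (id 1, boss_id=NULL, lev 3).
Iteration 4: boss_id is NULL; no match; recursion stops.
lev values: 0, 1, 2, 3; the maximum is 3.

3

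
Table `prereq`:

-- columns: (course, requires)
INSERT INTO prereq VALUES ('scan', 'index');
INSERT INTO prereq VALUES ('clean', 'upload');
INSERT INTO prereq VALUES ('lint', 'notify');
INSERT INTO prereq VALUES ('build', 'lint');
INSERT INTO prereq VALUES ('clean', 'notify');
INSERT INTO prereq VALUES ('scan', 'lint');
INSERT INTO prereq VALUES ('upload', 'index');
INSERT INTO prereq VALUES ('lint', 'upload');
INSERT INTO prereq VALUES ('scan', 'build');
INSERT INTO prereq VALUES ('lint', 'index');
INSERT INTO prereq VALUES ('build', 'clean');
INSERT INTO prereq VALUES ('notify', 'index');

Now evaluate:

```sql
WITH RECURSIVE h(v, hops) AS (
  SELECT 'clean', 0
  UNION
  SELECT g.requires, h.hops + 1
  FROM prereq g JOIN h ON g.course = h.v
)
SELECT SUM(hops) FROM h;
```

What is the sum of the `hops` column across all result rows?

Base: (clean, hops=0).
Iteration 1: edges from {clean} -> (notify, hops=1), (upload, hops=1).
Iteration 2: edges from {notify,upload} -> (index, hops=2). [UNION drops 1 duplicate row(s)]
Iteration 3: no outgoing edges from {index}; recursion stops.
SUM(hops) = 0 + 1 + 1 + 2 = 4.

4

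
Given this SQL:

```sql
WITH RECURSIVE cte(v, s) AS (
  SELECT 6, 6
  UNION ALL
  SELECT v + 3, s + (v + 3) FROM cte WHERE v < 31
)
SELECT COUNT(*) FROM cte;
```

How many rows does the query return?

Base: v=6, s=6.
Iteration 1: 6 < 31 holds -> v = 6 + 3 = 9, s = 6 + 9 = 15.
Iteration 2: 9 < 31 holds -> v = 9 + 3 = 12, s = 15 + 12 = 27.
Iteration 3: 12 < 31 holds -> v = 12 + 3 = 15, s = 27 + 15 = 42.
Iteration 4: 15 < 31 holds -> v = 15 + 3 = 18, s = 42 + 18 = 60.
Iteration 5: 18 < 31 holds -> v = 18 + 3 = 21, s = 60 + 21 = 81.
Iteration 6: 21 < 31 holds -> v = 21 + 3 = 24, s = 81 + 24 = 105.
Iteration 7: 24 < 31 holds -> v = 24 + 3 = 27, s = 105 + 27 = 132.
Iteration 8: 27 < 31 holds -> v = 27 + 3 = 30, s = 132 + 30 = 162.
Iteration 9: 30 < 31 holds -> v = 30 + 3 = 33, s = 162 + 33 = 195.
Iteration 10: 33 < 31 fails; recursion stops.
Total rows emitted: 10.

10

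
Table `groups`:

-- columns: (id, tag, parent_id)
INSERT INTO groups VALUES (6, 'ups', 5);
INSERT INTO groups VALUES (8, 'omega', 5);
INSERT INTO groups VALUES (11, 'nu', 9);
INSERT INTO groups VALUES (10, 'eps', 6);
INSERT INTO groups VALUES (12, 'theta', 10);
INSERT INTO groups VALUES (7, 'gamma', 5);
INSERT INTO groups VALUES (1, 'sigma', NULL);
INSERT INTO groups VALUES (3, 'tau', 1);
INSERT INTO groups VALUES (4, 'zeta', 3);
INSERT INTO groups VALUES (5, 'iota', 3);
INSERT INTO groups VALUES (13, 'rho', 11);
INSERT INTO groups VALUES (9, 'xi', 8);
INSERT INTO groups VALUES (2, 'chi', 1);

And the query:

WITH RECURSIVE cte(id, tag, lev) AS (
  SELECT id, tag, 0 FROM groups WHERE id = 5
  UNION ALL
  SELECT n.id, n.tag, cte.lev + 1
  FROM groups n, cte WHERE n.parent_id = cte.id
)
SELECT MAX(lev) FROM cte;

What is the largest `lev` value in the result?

4

Base: id=5 (iota) at lev 0.
Iteration 1: rows with parent_id in {5} -> ups (id 6, lev 1), gamma (id 7, lev 1), omega (id 8, lev 1).
Iteration 2: rows with parent_id in {6,7,8} -> xi (id 9, lev 2), eps (id 10, lev 2).
Iteration 3: rows with parent_id in {9,10} -> nu (id 11, lev 3), theta (id 12, lev 3).
Iteration 4: rows with parent_id in {11,12} -> rho (id 13, lev 4).
Iteration 5: no rows with parent_id in {13}; recursion stops.
lev values: 0, 1, 1, 1, 2, 2, 3, 3, 4; the maximum is 4.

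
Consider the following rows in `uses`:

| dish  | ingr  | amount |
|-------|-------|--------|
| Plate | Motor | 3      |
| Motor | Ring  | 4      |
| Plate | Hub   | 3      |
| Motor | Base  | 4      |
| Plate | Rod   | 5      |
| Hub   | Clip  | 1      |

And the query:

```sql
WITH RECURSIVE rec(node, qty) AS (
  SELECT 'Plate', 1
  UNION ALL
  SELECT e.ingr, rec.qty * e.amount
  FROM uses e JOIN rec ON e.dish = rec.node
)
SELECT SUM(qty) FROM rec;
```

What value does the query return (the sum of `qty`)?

39

Base: (Plate, qty=1).
Iteration 1: components of {Plate} -> Hub = 1*3 = 3, Motor = 1*3 = 3, Rod = 1*5 = 5.
Iteration 2: components of {Hub,Motor,Rod} -> Base = 3*4 = 12, Clip = 3*1 = 3, Ring = 3*4 = 12.
Iteration 3: no further components; recursion stops.
SUM(qty) = 1 + 3 + 3 + 5 + 12 + 12 + 3 = 39.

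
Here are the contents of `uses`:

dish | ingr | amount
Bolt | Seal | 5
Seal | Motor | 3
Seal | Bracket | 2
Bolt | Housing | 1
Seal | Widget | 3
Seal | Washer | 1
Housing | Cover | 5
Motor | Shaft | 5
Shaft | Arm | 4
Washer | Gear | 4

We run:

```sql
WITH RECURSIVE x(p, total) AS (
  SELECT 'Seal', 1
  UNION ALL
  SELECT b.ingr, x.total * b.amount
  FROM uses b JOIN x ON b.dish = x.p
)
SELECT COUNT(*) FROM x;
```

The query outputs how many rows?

8

Base: (Seal, total=1).
Iteration 1: components of {Seal} -> Bracket = 1*2 = 2, Motor = 1*3 = 3, Washer = 1*1 = 1, Widget = 1*3 = 3.
Iteration 2: components of {Bracket,Motor,Washer,Widget} -> Gear = 1*4 = 4, Shaft = 3*5 = 15.
Iteration 3: components of {Gear,Shaft} -> Arm = 15*4 = 60.
Iteration 4: no further components; recursion stops.
Total rows emitted: 8.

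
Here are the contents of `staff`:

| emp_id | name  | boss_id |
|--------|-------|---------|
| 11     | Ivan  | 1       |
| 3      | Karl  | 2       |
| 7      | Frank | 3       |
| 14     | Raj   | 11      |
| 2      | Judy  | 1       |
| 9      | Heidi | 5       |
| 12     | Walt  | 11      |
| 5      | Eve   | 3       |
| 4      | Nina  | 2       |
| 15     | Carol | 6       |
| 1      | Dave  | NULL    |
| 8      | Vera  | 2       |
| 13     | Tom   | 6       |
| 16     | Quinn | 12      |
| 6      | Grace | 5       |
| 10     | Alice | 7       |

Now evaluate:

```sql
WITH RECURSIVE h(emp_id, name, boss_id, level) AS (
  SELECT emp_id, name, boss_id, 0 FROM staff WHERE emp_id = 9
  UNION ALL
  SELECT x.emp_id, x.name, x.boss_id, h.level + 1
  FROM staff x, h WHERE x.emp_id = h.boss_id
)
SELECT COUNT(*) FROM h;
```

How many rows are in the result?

5

Base: emp_id=9 (Heidi), boss_id=5, level 0.
Iteration 1: join on emp_id=5 -> Eve (id 5, boss_id=3, level 1).
Iteration 2: join on emp_id=3 -> Karl (id 3, boss_id=2, level 2).
Iteration 3: join on emp_id=2 -> Judy (id 2, boss_id=1, level 3).
Iteration 4: join on emp_id=1 -> Dave (id 1, boss_id=NULL, level 4).
Iteration 5: boss_id is NULL; no match; recursion stops.
Total rows emitted: 5.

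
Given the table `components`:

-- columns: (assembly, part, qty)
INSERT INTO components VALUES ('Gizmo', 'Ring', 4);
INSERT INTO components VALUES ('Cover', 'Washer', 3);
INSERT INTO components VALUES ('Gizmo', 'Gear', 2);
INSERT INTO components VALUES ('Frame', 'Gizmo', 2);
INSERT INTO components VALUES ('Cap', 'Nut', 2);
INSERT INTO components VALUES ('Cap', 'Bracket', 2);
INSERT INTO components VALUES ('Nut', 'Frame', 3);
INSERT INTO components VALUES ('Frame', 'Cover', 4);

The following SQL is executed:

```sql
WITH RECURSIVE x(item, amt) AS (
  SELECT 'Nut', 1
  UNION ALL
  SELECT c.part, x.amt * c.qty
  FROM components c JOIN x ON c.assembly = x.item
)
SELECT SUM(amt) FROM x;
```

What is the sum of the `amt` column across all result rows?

94

Base: (Nut, amt=1).
Iteration 1: components of {Nut} -> Frame = 1*3 = 3.
Iteration 2: components of {Frame} -> Cover = 3*4 = 12, Gizmo = 3*2 = 6.
Iteration 3: components of {Cover,Gizmo} -> Gear = 6*2 = 12, Ring = 6*4 = 24, Washer = 12*3 = 36.
Iteration 4: no further components; recursion stops.
SUM(amt) = 1 + 3 + 12 + 6 + 36 + 12 + 24 = 94.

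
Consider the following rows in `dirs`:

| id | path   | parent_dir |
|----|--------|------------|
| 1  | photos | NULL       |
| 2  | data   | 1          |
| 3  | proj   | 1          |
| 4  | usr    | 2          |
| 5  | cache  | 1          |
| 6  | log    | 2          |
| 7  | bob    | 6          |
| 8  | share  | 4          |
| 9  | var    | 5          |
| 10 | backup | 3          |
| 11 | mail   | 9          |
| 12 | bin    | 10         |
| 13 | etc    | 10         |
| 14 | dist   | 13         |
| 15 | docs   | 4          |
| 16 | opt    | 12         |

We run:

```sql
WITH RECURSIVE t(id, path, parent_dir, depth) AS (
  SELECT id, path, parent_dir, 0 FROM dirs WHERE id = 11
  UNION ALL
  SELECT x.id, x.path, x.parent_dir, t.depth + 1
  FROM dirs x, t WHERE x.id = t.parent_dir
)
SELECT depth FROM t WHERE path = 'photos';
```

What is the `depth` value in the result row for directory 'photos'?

Base: id=11 (mail), parent_dir=9, depth 0.
Iteration 1: join on id=9 -> var (id 9, parent_dir=5, depth 1).
Iteration 2: join on id=5 -> cache (id 5, parent_dir=1, depth 2).
Iteration 3: join on id=1 -> photos (id 1, parent_dir=NULL, depth 3).
Iteration 4: parent_dir is NULL; no match; recursion stops.

3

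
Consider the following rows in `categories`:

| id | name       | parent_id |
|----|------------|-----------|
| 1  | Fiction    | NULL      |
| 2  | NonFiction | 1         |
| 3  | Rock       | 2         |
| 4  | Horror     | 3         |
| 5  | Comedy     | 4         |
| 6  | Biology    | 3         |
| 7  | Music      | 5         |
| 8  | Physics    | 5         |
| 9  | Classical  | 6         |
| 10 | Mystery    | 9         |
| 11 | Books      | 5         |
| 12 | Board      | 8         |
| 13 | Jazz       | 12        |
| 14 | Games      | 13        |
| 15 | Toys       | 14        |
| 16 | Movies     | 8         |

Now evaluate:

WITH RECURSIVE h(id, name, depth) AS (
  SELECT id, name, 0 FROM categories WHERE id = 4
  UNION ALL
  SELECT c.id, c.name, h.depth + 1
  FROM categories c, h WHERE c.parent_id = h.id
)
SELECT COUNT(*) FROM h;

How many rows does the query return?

Base: id=4 (Horror) at depth 0.
Iteration 1: rows with parent_id in {4} -> Comedy (id 5, depth 1).
Iteration 2: rows with parent_id in {5} -> Music (id 7, depth 2), Physics (id 8, depth 2), Books (id 11, depth 2).
Iteration 3: rows with parent_id in {7,8,11} -> Board (id 12, depth 3), Movies (id 16, depth 3).
Iteration 4: rows with parent_id in {12,16} -> Jazz (id 13, depth 4).
Iteration 5: rows with parent_id in {13} -> Games (id 14, depth 5).
Iteration 6: rows with parent_id in {14} -> Toys (id 15, depth 6).
Iteration 7: no rows with parent_id in {15}; recursion stops.
Total rows emitted: 10.

10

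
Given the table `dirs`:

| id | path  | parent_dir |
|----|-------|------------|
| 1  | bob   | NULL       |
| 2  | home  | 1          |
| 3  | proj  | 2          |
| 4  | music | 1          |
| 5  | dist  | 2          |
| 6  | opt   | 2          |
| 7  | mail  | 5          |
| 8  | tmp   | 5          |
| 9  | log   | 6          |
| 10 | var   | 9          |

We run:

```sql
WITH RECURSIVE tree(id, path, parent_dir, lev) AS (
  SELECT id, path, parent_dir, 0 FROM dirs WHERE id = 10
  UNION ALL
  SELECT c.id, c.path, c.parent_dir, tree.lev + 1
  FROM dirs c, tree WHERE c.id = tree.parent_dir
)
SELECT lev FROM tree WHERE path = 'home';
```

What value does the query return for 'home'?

Base: id=10 (var), parent_dir=9, lev 0.
Iteration 1: join on id=9 -> log (id 9, parent_dir=6, lev 1).
Iteration 2: join on id=6 -> opt (id 6, parent_dir=2, lev 2).
Iteration 3: join on id=2 -> home (id 2, parent_dir=1, lev 3).
Iteration 4: join on id=1 -> bob (id 1, parent_dir=NULL, lev 4).
Iteration 5: parent_dir is NULL; no match; recursion stops.

3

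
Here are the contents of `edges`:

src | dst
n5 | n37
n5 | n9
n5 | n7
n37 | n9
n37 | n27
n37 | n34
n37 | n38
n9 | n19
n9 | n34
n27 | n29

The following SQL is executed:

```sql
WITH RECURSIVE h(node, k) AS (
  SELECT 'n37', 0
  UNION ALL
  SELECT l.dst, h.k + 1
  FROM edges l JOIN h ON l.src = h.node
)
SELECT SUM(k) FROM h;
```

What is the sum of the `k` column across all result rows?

10

Base: (n37, k=0).
Iteration 1: edges from {n37} -> (n27, k=1), (n34, k=1), (n38, k=1), (n9, k=1).
Iteration 2: edges from {n27,n34,n38,n9} -> (n19, k=2), (n29, k=2), (n34, k=2).
Iteration 3: no outgoing edges from {n19,n29,n34}; recursion stops.
SUM(k) = 0 + 1 + 1 + 1 + 1 + 2 + 2 + 2 = 10.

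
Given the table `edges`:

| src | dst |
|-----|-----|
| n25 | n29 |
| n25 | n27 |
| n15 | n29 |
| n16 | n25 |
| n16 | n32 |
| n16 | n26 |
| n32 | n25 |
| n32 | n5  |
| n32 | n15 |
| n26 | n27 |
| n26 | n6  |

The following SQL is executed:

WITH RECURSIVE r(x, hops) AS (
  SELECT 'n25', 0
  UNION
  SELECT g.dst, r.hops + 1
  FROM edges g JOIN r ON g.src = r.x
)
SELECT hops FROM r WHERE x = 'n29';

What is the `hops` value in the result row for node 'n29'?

1

Base: (n25, hops=0).
Iteration 1: edges from {n25} -> (n27, hops=1), (n29, hops=1).
Iteration 2: no outgoing edges from {n27,n29}; recursion stops.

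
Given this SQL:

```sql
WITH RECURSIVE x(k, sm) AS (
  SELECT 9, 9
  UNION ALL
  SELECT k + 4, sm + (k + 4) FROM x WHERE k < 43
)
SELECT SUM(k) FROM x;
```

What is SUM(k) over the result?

270

Base: k=9, sm=9.
Iteration 1: 9 < 43 holds -> k = 9 + 4 = 13, sm = 9 + 13 = 22.
Iteration 2: 13 < 43 holds -> k = 13 + 4 = 17, sm = 22 + 17 = 39.
Iteration 3: 17 < 43 holds -> k = 17 + 4 = 21, sm = 39 + 21 = 60.
Iteration 4: 21 < 43 holds -> k = 21 + 4 = 25, sm = 60 + 25 = 85.
Iteration 5: 25 < 43 holds -> k = 25 + 4 = 29, sm = 85 + 29 = 114.
Iteration 6: 29 < 43 holds -> k = 29 + 4 = 33, sm = 114 + 33 = 147.
Iteration 7: 33 < 43 holds -> k = 33 + 4 = 37, sm = 147 + 37 = 184.
Iteration 8: 37 < 43 holds -> k = 37 + 4 = 41, sm = 184 + 41 = 225.
Iteration 9: 41 < 43 holds -> k = 41 + 4 = 45, sm = 225 + 45 = 270.
Iteration 10: 45 < 43 fails; recursion stops.
SUM(k) = 9 + 13 + 17 + 21 + 25 + 29 + 33 + 37 + 41 + 45 = 270.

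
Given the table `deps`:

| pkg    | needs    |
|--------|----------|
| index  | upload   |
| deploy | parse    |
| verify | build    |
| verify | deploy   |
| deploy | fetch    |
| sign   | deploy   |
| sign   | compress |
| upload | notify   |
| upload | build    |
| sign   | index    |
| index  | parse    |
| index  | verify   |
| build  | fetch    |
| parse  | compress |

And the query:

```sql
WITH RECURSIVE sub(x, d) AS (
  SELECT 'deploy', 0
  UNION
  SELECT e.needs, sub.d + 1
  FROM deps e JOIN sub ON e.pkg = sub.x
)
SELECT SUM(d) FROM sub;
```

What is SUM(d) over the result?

Base: (deploy, d=0).
Iteration 1: edges from {deploy} -> (fetch, d=1), (parse, d=1).
Iteration 2: edges from {fetch,parse} -> (compress, d=2).
Iteration 3: no outgoing edges from {compress}; recursion stops.
SUM(d) = 0 + 1 + 1 + 2 = 4.

4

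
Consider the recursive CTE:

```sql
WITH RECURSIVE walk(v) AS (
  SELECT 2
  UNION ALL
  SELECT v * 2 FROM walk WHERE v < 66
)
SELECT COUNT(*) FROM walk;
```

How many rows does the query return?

Base: v=2.
Iteration 1: 2 < 66 holds -> v = 2 * 2 = 4.
Iteration 2: 4 < 66 holds -> v = 4 * 2 = 8.
Iteration 3: 8 < 66 holds -> v = 8 * 2 = 16.
Iteration 4: 16 < 66 holds -> v = 16 * 2 = 32.
Iteration 5: 32 < 66 holds -> v = 32 * 2 = 64.
Iteration 6: 64 < 66 holds -> v = 64 * 2 = 128.
Iteration 7: 128 < 66 fails; recursion stops.
Total rows emitted: 7.

7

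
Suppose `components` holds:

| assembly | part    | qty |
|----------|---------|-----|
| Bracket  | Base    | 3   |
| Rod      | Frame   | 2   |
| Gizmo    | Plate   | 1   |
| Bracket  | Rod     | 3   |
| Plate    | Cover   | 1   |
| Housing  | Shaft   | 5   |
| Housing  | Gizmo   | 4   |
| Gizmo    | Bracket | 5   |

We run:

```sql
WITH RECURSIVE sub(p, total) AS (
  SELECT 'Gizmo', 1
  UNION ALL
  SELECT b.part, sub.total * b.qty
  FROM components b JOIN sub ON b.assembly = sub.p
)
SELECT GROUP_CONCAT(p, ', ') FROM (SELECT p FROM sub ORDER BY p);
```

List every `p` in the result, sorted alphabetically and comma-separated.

Base, Bracket, Cover, Frame, Gizmo, Plate, Rod

Base: (Gizmo, total=1).
Iteration 1: components of {Gizmo} -> Bracket = 1*5 = 5, Plate = 1*1 = 1.
Iteration 2: components of {Bracket,Plate} -> Base = 5*3 = 15, Cover = 1*1 = 1, Rod = 5*3 = 15.
Iteration 3: components of {Base,Cover,Rod} -> Frame = 15*2 = 30.
Iteration 4: no further components; recursion stops.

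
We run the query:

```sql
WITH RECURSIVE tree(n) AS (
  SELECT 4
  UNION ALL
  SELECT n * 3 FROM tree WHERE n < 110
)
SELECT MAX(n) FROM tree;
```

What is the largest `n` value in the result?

Base: n=4.
Iteration 1: 4 < 110 holds -> n = 4 * 3 = 12.
Iteration 2: 12 < 110 holds -> n = 12 * 3 = 36.
Iteration 3: 36 < 110 holds -> n = 36 * 3 = 108.
Iteration 4: 108 < 110 holds -> n = 108 * 3 = 324.
Iteration 5: 324 < 110 fails; recursion stops.
n values: 4, 12, 36, 108, 324; the maximum is 324.

324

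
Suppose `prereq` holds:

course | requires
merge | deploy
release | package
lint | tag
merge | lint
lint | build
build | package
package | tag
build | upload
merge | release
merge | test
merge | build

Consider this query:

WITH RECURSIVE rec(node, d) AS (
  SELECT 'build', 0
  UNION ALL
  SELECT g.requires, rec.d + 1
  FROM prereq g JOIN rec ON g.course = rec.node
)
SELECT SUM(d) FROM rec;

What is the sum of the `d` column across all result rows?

Base: (build, d=0).
Iteration 1: edges from {build} -> (package, d=1), (upload, d=1).
Iteration 2: edges from {package,upload} -> (tag, d=2).
Iteration 3: no outgoing edges from {tag}; recursion stops.
SUM(d) = 0 + 1 + 1 + 2 = 4.

4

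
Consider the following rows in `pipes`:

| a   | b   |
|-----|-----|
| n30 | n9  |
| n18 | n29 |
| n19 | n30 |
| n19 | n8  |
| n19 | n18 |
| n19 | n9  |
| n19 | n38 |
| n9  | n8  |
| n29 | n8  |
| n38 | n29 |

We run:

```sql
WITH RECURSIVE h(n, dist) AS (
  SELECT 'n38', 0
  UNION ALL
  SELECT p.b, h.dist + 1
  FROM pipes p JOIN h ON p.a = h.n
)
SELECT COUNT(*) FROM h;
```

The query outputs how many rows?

Base: (n38, dist=0).
Iteration 1: edges from {n38} -> (n29, dist=1).
Iteration 2: edges from {n29} -> (n8, dist=2).
Iteration 3: no outgoing edges from {n8}; recursion stops.
Total rows emitted: 3.

3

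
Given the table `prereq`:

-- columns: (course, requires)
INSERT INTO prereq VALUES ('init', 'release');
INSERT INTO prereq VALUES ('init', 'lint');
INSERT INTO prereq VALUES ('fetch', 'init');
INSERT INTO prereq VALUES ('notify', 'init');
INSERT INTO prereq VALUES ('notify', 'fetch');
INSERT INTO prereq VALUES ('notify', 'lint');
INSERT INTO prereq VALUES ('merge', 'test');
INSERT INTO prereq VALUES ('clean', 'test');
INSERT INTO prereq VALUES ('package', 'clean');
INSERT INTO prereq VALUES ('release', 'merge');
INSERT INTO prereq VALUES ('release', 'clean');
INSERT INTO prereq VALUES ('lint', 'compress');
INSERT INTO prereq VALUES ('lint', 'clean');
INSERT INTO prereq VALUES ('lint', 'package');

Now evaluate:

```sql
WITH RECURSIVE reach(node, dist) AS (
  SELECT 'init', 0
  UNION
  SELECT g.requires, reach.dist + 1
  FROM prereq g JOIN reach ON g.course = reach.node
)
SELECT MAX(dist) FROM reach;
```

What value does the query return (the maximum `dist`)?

4

Base: (init, dist=0).
Iteration 1: edges from {init} -> (lint, dist=1), (release, dist=1).
Iteration 2: edges from {lint,release} -> (clean, dist=2), (compress, dist=2), (merge, dist=2), (package, dist=2). [UNION drops 1 duplicate row(s)]
Iteration 3: edges from {clean,compress,merge,package} -> (clean, dist=3), (test, dist=3). [UNION drops 1 duplicate row(s)]
Iteration 4: edges from {clean,test} -> (test, dist=4).
Iteration 5: no outgoing edges from {test}; recursion stops.
dist values: 0, 1, 1, 2, 2, 2, 2, 3, 3, 4; the maximum is 4.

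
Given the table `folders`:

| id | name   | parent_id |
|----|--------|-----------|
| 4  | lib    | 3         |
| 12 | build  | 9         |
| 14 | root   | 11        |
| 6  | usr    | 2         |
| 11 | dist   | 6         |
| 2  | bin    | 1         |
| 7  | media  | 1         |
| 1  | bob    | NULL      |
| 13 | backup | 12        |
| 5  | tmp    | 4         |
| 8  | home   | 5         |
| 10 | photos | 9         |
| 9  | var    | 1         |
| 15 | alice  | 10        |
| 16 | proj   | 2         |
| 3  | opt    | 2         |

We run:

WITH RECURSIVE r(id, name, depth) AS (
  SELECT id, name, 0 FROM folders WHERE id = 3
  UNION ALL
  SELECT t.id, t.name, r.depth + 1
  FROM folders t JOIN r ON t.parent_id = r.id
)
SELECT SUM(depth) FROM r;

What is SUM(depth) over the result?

6

Base: id=3 (opt) at depth 0.
Iteration 1: rows with parent_id in {3} -> lib (id 4, depth 1).
Iteration 2: rows with parent_id in {4} -> tmp (id 5, depth 2).
Iteration 3: rows with parent_id in {5} -> home (id 8, depth 3).
Iteration 4: no rows with parent_id in {8}; recursion stops.
SUM(depth) = 0 + 1 + 2 + 3 = 6.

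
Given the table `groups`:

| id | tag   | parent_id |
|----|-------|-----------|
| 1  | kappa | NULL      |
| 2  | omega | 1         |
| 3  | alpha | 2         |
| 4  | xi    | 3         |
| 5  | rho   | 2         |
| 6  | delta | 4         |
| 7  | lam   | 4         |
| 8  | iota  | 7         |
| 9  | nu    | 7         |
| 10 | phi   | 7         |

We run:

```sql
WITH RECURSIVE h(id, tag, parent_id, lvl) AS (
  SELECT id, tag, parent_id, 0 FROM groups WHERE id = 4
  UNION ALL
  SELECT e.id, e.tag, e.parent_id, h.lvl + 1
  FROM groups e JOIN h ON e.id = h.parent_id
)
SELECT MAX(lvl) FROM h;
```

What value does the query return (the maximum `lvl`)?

3

Base: id=4 (xi), parent_id=3, lvl 0.
Iteration 1: join on id=3 -> alpha (id 3, parent_id=2, lvl 1).
Iteration 2: join on id=2 -> omega (id 2, parent_id=1, lvl 2).
Iteration 3: join on id=1 -> kappa (id 1, parent_id=NULL, lvl 3).
Iteration 4: parent_id is NULL; no match; recursion stops.
lvl values: 0, 1, 2, 3; the maximum is 3.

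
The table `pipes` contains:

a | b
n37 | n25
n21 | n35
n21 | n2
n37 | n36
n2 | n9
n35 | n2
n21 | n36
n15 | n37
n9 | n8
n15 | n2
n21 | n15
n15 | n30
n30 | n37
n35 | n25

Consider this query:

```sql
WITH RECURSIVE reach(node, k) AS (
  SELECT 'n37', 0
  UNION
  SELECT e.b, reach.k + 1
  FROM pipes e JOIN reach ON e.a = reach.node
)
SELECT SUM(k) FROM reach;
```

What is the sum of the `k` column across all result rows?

Base: (n37, k=0).
Iteration 1: edges from {n37} -> (n25, k=1), (n36, k=1).
Iteration 2: no outgoing edges from {n25,n36}; recursion stops.
SUM(k) = 0 + 1 + 1 = 2.

2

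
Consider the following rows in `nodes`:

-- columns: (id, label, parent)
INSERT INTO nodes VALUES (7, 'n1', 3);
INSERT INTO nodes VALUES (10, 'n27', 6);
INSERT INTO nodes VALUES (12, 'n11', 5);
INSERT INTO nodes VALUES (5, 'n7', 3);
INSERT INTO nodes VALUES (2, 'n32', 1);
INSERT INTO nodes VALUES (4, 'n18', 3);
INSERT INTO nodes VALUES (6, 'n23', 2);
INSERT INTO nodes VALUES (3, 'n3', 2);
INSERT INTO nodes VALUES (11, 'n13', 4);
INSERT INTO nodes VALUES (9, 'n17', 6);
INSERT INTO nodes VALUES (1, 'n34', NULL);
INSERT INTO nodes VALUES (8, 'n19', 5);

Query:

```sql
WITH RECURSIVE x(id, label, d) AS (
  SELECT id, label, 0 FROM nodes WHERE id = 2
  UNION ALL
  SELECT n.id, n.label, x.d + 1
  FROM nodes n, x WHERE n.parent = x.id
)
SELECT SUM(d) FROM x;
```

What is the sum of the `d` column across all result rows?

21

Base: id=2 (n32) at d 0.
Iteration 1: rows with parent in {2} -> n3 (id 3, d 1), n23 (id 6, d 1).
Iteration 2: rows with parent in {3,6} -> n18 (id 4, d 2), n7 (id 5, d 2), n1 (id 7, d 2), n17 (id 9, d 2), n27 (id 10, d 2).
Iteration 3: rows with parent in {4,5,7,9,10} -> n19 (id 8, d 3), n13 (id 11, d 3), n11 (id 12, d 3).
Iteration 4: no rows with parent in {8,11,12}; recursion stops.
SUM(d) = 0 + 1 + 1 + 2 + 2 + 2 + 2 + 2 + 3 + 3 + 3 = 21.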